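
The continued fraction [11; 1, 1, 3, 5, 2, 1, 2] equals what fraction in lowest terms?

Fold from the inside: start with 2/1.
  1 + 1/2 = 3/2
  2 + 2/3 = 8/3
  5 + 3/8 = 43/8
  3 + 8/43 = 137/43
  1 + 43/137 = 180/137
  1 + 137/180 = 317/180
  11 + 180/317 = 3667/317

3667/317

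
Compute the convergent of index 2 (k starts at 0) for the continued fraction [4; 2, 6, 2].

58/13

Using pₖ = aₖpₖ₋₁ + pₖ₋₂, qₖ = aₖqₖ₋₁ + qₖ₋₂ (with p₋₁=1, p₋₂=0, q₋₁=0, q₋₂=1):
  k=0: a=4, p=4, q=1
  k=1: a=2, p=9, q=2
  k=2: a=6, p=58, q=13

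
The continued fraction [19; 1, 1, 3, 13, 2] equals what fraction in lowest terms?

Fold from the inside: start with 2/1.
  13 + 1/2 = 27/2
  3 + 2/27 = 83/27
  1 + 27/83 = 110/83
  1 + 83/110 = 193/110
  19 + 110/193 = 3777/193

3777/193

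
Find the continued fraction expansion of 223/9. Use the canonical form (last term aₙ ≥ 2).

223 = 24*9 + 7
9 = 1*7 + 2
7 = 3*2 + 1
2 = 2*1 + 0  (stop)
So 223/9 = [24; 1, 3, 2].

[24; 1, 3, 2]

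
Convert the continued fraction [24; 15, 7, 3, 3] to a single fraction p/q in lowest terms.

26593/1105

Using pₖ = aₖpₖ₋₁ + pₖ₋₂ and qₖ = aₖqₖ₋₁ + qₖ₋₂:
  k=0: a=24, p=24, q=1
  k=1: a=15, p=361, q=15
  k=2: a=7, p=2551, q=106
  k=3: a=3, p=8014, q=333
  k=4: a=3, p=26593, q=1105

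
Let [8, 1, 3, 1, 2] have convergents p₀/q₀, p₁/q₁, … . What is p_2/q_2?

35/4

Using pₖ = aₖpₖ₋₁ + pₖ₋₂, qₖ = aₖqₖ₋₁ + qₖ₋₂ (with p₋₁=1, p₋₂=0, q₋₁=0, q₋₂=1):
  k=0: a=8, p=8, q=1
  k=1: a=1, p=9, q=1
  k=2: a=3, p=35, q=4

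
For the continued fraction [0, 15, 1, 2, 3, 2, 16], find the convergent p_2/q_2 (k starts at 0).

Using pₖ = aₖpₖ₋₁ + pₖ₋₂, qₖ = aₖqₖ₋₁ + qₖ₋₂ (with p₋₁=1, p₋₂=0, q₋₁=0, q₋₂=1):
  k=0: a=0, p=0, q=1
  k=1: a=15, p=1, q=15
  k=2: a=1, p=1, q=16

1/16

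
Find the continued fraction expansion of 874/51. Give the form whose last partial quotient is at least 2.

874 = 17×51 + 7
51 = 7×7 + 2
7 = 3×2 + 1
2 = 2×1 + 0  (stop)
So 874/51 = [17; 7, 3, 2].

[17; 7, 3, 2]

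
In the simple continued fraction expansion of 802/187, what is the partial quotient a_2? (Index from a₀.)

802 = 4·187 + 54   →  a_0 = 4
187 = 3·54 + 25   →  a_1 = 3
54 = 2·25 + 4   →  a_2 = 2

2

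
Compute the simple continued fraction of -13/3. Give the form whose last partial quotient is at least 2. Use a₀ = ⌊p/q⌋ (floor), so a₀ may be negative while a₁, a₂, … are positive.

-13 = -5·3 + 2
3 = 1·2 + 1
2 = 2·1 + 0  (stop)
So -13/3 = [-5; 1, 2].

[-5; 1, 2]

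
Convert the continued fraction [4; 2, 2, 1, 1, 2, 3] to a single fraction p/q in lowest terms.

464/105

Fold from the inside: start with 3/1.
  2 + 1/3 = 7/3
  1 + 3/7 = 10/7
  1 + 7/10 = 17/10
  2 + 10/17 = 44/17
  2 + 17/44 = 105/44
  4 + 44/105 = 464/105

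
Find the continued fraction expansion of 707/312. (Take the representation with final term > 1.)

707 = 2·312 + 83
312 = 3·83 + 63
83 = 1·63 + 20
63 = 3·20 + 3
20 = 6·3 + 2
3 = 1·2 + 1
2 = 2·1 + 0  (stop)
So 707/312 = [2; 3, 1, 3, 6, 1, 2].

[2; 3, 1, 3, 6, 1, 2]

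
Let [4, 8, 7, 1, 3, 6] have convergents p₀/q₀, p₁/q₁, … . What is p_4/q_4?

1039/252

Using pₖ = aₖpₖ₋₁ + pₖ₋₂, qₖ = aₖqₖ₋₁ + qₖ₋₂ (with p₋₁=1, p₋₂=0, q₋₁=0, q₋₂=1):
  k=0: a=4, p=4, q=1
  k=1: a=8, p=33, q=8
  k=2: a=7, p=235, q=57
  k=3: a=1, p=268, q=65
  k=4: a=3, p=1039, q=252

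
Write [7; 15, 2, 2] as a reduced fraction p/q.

544/77

Fold from the inside: start with 2/1.
  2 + 1/2 = 5/2
  15 + 2/5 = 77/5
  7 + 5/77 = 544/77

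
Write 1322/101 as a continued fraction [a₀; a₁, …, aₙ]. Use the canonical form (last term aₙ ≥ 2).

1322 = 13·101 + 9
101 = 11·9 + 2
9 = 4·2 + 1
2 = 2·1 + 0  (stop)
So 1322/101 = [13; 11, 4, 2].

[13; 11, 4, 2]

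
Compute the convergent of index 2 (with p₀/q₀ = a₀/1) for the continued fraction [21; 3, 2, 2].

149/7

Using pₖ = aₖpₖ₋₁ + pₖ₋₂, qₖ = aₖqₖ₋₁ + qₖ₋₂ (with p₋₁=1, p₋₂=0, q₋₁=0, q₋₂=1):
  k=0: a=21, p=21, q=1
  k=1: a=3, p=64, q=3
  k=2: a=2, p=149, q=7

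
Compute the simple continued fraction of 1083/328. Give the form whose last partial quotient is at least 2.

[3; 3, 3, 5, 6]

1083 = 3*328 + 99
328 = 3*99 + 31
99 = 3*31 + 6
31 = 5*6 + 1
6 = 6*1 + 0  (stop)
So 1083/328 = [3; 3, 3, 5, 6].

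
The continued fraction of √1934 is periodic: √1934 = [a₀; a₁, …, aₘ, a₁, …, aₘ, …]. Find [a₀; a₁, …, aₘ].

[43; 1, 42, 1, 86]

a₀ = ⌊√1934⌋ = 43.
With m₀=0, d₀=1 and mₖ₊₁ = dₖaₖ − mₖ, dₖ₊₁ = (n − mₖ₊₁²)/dₖ, aₖ₊₁ = ⌊(a₀+mₖ₊₁)/dₖ₊₁⌋:
  k=1: m=43, d=85, a=1
  k=2: m=42, d=2, a=42
  k=3: m=42, d=85, a=1
  k=4: m=43, d=1, a=86
d=1 and a=2a₀=86 at k=4, so the next step gives (m, d) = (43, 85) again — its k=1 value — and the period has length 4.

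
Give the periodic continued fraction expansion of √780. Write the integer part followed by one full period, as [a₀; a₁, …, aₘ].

a₀ = ⌊√780⌋ = 27.
With m₀=0, d₀=1 and mₖ₊₁ = dₖaₖ − mₖ, dₖ₊₁ = (n − mₖ₊₁²)/dₖ, aₖ₊₁ = ⌊(a₀+mₖ₊₁)/dₖ₊₁⌋:
  k=1: m=27, d=51, a=1
  k=2: m=24, d=4, a=12
  k=3: m=24, d=51, a=1
  k=4: m=27, d=1, a=54
d=1 and a=2a₀=54 at k=4, so the next step gives (m, d) = (27, 51) again — its k=1 value — and the period has length 4.

[27; 1, 12, 1, 54]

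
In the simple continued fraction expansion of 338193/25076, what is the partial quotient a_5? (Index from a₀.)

338193 = 13·25076 + 12205   →  a_0 = 13
25076 = 2·12205 + 666   →  a_1 = 2
12205 = 18·666 + 217   →  a_2 = 18
666 = 3·217 + 15   →  a_3 = 3
217 = 14·15 + 7   →  a_4 = 14
15 = 2·7 + 1   →  a_5 = 2

2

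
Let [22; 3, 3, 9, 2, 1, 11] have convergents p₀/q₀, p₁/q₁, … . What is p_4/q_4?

Using pₖ = aₖpₖ₋₁ + pₖ₋₂, qₖ = aₖqₖ₋₁ + qₖ₋₂ (with p₋₁=1, p₋₂=0, q₋₁=0, q₋₂=1):
  k=0: a=22, p=22, q=1
  k=1: a=3, p=67, q=3
  k=2: a=3, p=223, q=10
  k=3: a=9, p=2074, q=93
  k=4: a=2, p=4371, q=196

4371/196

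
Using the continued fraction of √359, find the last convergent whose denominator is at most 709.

13301/702

√359 = [18; 1, 17, 1, 36, …] (period length 4).
Convergents:
  p_0/q_0 = 18/1
  p_1/q_1 = 19/1
  p_2/q_2 = 341/18
  p_3/q_3 = 360/19
  p_4/q_4 = 13301/702
  p_5/q_5 = 13661/721
q_4 = 702 ≤ 709 < 721 = q_5, so the answer is 13301/702.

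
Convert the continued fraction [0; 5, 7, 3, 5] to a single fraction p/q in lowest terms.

117/601

Fold from the inside: start with 5/1.
  3 + 1/5 = 16/5
  7 + 5/16 = 117/16
  5 + 16/117 = 601/117
  0 + 117/601 = 117/601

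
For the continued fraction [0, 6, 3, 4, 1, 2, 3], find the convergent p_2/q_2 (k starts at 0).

3/19

Using pₖ = aₖpₖ₋₁ + pₖ₋₂, qₖ = aₖqₖ₋₁ + qₖ₋₂ (with p₋₁=1, p₋₂=0, q₋₁=0, q₋₂=1):
  k=0: a=0, p=0, q=1
  k=1: a=6, p=1, q=6
  k=2: a=3, p=3, q=19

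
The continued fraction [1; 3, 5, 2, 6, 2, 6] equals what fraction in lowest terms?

4137/3148

Using pₖ = aₖpₖ₋₁ + pₖ₋₂ and qₖ = aₖqₖ₋₁ + qₖ₋₂:
  k=0: a=1, p=1, q=1
  k=1: a=3, p=4, q=3
  k=2: a=5, p=21, q=16
  k=3: a=2, p=46, q=35
  k=4: a=6, p=297, q=226
  k=5: a=2, p=640, q=487
  k=6: a=6, p=4137, q=3148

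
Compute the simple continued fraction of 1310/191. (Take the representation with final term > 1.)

1310 = 6×191 + 164
191 = 1×164 + 27
164 = 6×27 + 2
27 = 13×2 + 1
2 = 2×1 + 0  (stop)
So 1310/191 = [6; 1, 6, 13, 2].

[6; 1, 6, 13, 2]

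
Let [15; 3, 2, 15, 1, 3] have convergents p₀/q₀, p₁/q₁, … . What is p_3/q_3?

Using pₖ = aₖpₖ₋₁ + pₖ₋₂, qₖ = aₖqₖ₋₁ + qₖ₋₂ (with p₋₁=1, p₋₂=0, q₋₁=0, q₋₂=1):
  k=0: a=15, p=15, q=1
  k=1: a=3, p=46, q=3
  k=2: a=2, p=107, q=7
  k=3: a=15, p=1651, q=108

1651/108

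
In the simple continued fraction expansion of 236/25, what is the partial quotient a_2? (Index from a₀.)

236 = 9·25 + 11   →  a_0 = 9
25 = 2·11 + 3   →  a_1 = 2
11 = 3·3 + 2   →  a_2 = 3

3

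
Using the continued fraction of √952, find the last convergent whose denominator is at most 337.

9966/323

√952 = [30; 1, 5, 1, 6, 1, 5, 1, 60, …] (period length 8).
Convergents:
  p_0/q_0 = 30/1
  p_1/q_1 = 31/1
  p_2/q_2 = 185/6
  p_3/q_3 = 216/7
  p_4/q_4 = 1481/48
  p_5/q_5 = 1697/55
  p_6/q_6 = 9966/323
  p_7/q_7 = 11663/378
q_6 = 323 ≤ 337 < 378 = q_7, so the answer is 9966/323.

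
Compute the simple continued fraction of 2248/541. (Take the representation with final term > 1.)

[4; 6, 2, 3, 1, 2, 3]

2248 = 4*541 + 84
541 = 6*84 + 37
84 = 2*37 + 10
37 = 3*10 + 7
10 = 1*7 + 3
7 = 2*3 + 1
3 = 3*1 + 0  (stop)
So 2248/541 = [4; 6, 2, 3, 1, 2, 3].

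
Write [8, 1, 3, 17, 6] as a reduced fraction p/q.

3659/418

Fold from the inside: start with 6/1.
  17 + 1/6 = 103/6
  3 + 6/103 = 315/103
  1 + 103/315 = 418/315
  8 + 315/418 = 3659/418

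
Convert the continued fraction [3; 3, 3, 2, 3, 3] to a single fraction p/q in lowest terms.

Using pₖ = aₖpₖ₋₁ + pₖ₋₂ and qₖ = aₖqₖ₋₁ + qₖ₋₂:
  k=0: a=3, p=3, q=1
  k=1: a=3, p=10, q=3
  k=2: a=3, p=33, q=10
  k=3: a=2, p=76, q=23
  k=4: a=3, p=261, q=79
  k=5: a=3, p=859, q=260

859/260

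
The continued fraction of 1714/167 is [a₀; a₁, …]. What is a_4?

1714 = 10·167 + 44   →  a_0 = 10
167 = 3·44 + 35   →  a_1 = 3
44 = 1·35 + 9   →  a_2 = 1
35 = 3·9 + 8   →  a_3 = 3
9 = 1·8 + 1   →  a_4 = 1

1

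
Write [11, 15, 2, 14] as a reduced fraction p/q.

Using pₖ = aₖpₖ₋₁ + pₖ₋₂ and qₖ = aₖqₖ₋₁ + qₖ₋₂:
  k=0: a=11, p=11, q=1
  k=1: a=15, p=166, q=15
  k=2: a=2, p=343, q=31
  k=3: a=14, p=4968, q=449

4968/449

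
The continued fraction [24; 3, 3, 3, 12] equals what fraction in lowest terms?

9867/406

Using pₖ = aₖpₖ₋₁ + pₖ₋₂ and qₖ = aₖqₖ₋₁ + qₖ₋₂:
  k=0: a=24, p=24, q=1
  k=1: a=3, p=73, q=3
  k=2: a=3, p=243, q=10
  k=3: a=3, p=802, q=33
  k=4: a=12, p=9867, q=406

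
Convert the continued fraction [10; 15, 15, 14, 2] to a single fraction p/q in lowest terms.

Fold from the inside: start with 2/1.
  14 + 1/2 = 29/2
  15 + 2/29 = 437/29
  15 + 29/437 = 6584/437
  10 + 437/6584 = 66277/6584

66277/6584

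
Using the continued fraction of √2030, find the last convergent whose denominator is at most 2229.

√2030 = [45; 18, 90, …] (period length 2).
Convergents:
  p_0/q_0 = 45/1
  p_1/q_1 = 811/18
  p_2/q_2 = 73035/1621
  p_3/q_3 = 1315441/29196
q_2 = 1621 ≤ 2229 < 29196 = q_3, so the answer is 73035/1621.

73035/1621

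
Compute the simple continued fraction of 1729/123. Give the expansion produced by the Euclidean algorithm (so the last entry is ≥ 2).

1729 = 14*123 + 7
123 = 17*7 + 4
7 = 1*4 + 3
4 = 1*3 + 1
3 = 3*1 + 0  (stop)
So 1729/123 = [14; 17, 1, 1, 3].

[14; 17, 1, 1, 3]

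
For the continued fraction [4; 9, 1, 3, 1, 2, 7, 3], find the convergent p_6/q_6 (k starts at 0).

Using pₖ = aₖpₖ₋₁ + pₖ₋₂, qₖ = aₖqₖ₋₁ + qₖ₋₂ (with p₋₁=1, p₋₂=0, q₋₁=0, q₋₂=1):
  k=0: a=4, p=4, q=1
  k=1: a=9, p=37, q=9
  k=2: a=1, p=41, q=10
  k=3: a=3, p=160, q=39
  k=4: a=1, p=201, q=49
  k=5: a=2, p=562, q=137
  k=6: a=7, p=4135, q=1008

4135/1008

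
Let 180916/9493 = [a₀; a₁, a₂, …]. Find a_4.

3

180916 = 19·9493 + 549   →  a_0 = 19
9493 = 17·549 + 160   →  a_1 = 17
549 = 3·160 + 69   →  a_2 = 3
160 = 2·69 + 22   →  a_3 = 2
69 = 3·22 + 3   →  a_4 = 3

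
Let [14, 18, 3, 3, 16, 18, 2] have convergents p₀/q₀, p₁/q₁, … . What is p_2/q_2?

773/55

Using pₖ = aₖpₖ₋₁ + pₖ₋₂, qₖ = aₖqₖ₋₁ + qₖ₋₂ (with p₋₁=1, p₋₂=0, q₋₁=0, q₋₂=1):
  k=0: a=14, p=14, q=1
  k=1: a=18, p=253, q=18
  k=2: a=3, p=773, q=55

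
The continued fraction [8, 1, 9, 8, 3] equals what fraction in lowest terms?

Fold from the inside: start with 3/1.
  8 + 1/3 = 25/3
  9 + 3/25 = 228/25
  1 + 25/228 = 253/228
  8 + 228/253 = 2252/253

2252/253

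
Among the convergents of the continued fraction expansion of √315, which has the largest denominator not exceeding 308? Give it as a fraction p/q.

2538/143

√315 = [17; 1, 2, 1, 34, …] (period length 4).
Convergents:
  p_0/q_0 = 17/1
  p_1/q_1 = 18/1
  p_2/q_2 = 53/3
  p_3/q_3 = 71/4
  p_4/q_4 = 2467/139
  p_5/q_5 = 2538/143
  p_6/q_6 = 7543/425
q_5 = 143 ≤ 308 < 425 = q_6, so the answer is 2538/143.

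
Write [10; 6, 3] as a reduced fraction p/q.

193/19

Fold from the inside: start with 3/1.
  6 + 1/3 = 19/3
  10 + 3/19 = 193/19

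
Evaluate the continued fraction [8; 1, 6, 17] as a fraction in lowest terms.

Using pₖ = aₖpₖ₋₁ + pₖ₋₂ and qₖ = aₖqₖ₋₁ + qₖ₋₂:
  k=0: a=8, p=8, q=1
  k=1: a=1, p=9, q=1
  k=2: a=6, p=62, q=7
  k=3: a=17, p=1063, q=120

1063/120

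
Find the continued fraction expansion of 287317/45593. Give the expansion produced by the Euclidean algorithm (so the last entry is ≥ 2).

287317 = 6*45593 + 13759
45593 = 3*13759 + 4316
13759 = 3*4316 + 811
4316 = 5*811 + 261
811 = 3*261 + 28
261 = 9*28 + 9
28 = 3*9 + 1
9 = 9*1 + 0  (stop)
So 287317/45593 = [6; 3, 3, 5, 3, 9, 3, 9].

[6; 3, 3, 5, 3, 9, 3, 9]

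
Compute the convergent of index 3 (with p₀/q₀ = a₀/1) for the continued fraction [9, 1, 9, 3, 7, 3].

Using pₖ = aₖpₖ₋₁ + pₖ₋₂, qₖ = aₖqₖ₋₁ + qₖ₋₂ (with p₋₁=1, p₋₂=0, q₋₁=0, q₋₂=1):
  k=0: a=9, p=9, q=1
  k=1: a=1, p=10, q=1
  k=2: a=9, p=99, q=10
  k=3: a=3, p=307, q=31

307/31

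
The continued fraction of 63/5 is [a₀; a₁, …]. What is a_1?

1

63 = 12·5 + 3   →  a_0 = 12
5 = 1·3 + 2   →  a_1 = 1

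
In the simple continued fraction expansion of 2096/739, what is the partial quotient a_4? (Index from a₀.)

3

2096 = 2·739 + 618   →  a_0 = 2
739 = 1·618 + 121   →  a_1 = 1
618 = 5·121 + 13   →  a_2 = 5
121 = 9·13 + 4   →  a_3 = 9
13 = 3·4 + 1   →  a_4 = 3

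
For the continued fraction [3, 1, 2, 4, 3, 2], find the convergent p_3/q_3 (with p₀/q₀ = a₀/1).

48/13

Using pₖ = aₖpₖ₋₁ + pₖ₋₂, qₖ = aₖqₖ₋₁ + qₖ₋₂ (with p₋₁=1, p₋₂=0, q₋₁=0, q₋₂=1):
  k=0: a=3, p=3, q=1
  k=1: a=1, p=4, q=1
  k=2: a=2, p=11, q=3
  k=3: a=4, p=48, q=13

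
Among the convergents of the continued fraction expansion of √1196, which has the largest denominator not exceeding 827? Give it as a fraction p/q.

28462/823

√1196 = [34; 1, 1, 2, 1, 1, 68, …] (period length 6).
Convergents:
  p_0/q_0 = 34/1
  p_1/q_1 = 35/1
  p_2/q_2 = 69/2
  p_3/q_3 = 173/5
  p_4/q_4 = 242/7
  p_5/q_5 = 415/12
  p_6/q_6 = 28462/823
  p_7/q_7 = 28877/835
q_6 = 823 ≤ 827 < 835 = q_7, so the answer is 28462/823.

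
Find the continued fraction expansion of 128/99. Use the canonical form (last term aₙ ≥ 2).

128 = 1×99 + 29
99 = 3×29 + 12
29 = 2×12 + 5
12 = 2×5 + 2
5 = 2×2 + 1
2 = 2×1 + 0  (stop)
So 128/99 = [1; 3, 2, 2, 2, 2].

[1; 3, 2, 2, 2, 2]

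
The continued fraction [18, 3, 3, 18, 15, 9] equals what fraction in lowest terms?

457111/24978

Using pₖ = aₖpₖ₋₁ + pₖ₋₂ and qₖ = aₖqₖ₋₁ + qₖ₋₂:
  k=0: a=18, p=18, q=1
  k=1: a=3, p=55, q=3
  k=2: a=3, p=183, q=10
  k=3: a=18, p=3349, q=183
  k=4: a=15, p=50418, q=2755
  k=5: a=9, p=457111, q=24978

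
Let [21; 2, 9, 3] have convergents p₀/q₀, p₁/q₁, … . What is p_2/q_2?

Using pₖ = aₖpₖ₋₁ + pₖ₋₂, qₖ = aₖqₖ₋₁ + qₖ₋₂ (with p₋₁=1, p₋₂=0, q₋₁=0, q₋₂=1):
  k=0: a=21, p=21, q=1
  k=1: a=2, p=43, q=2
  k=2: a=9, p=408, q=19

408/19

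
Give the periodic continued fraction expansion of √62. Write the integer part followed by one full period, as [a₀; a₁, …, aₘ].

a₀ = ⌊√62⌋ = 7.
With m₀=0, d₀=1 and mₖ₊₁ = dₖaₖ − mₖ, dₖ₊₁ = (n − mₖ₊₁²)/dₖ, aₖ₊₁ = ⌊(a₀+mₖ₊₁)/dₖ₊₁⌋:
  k=1: m=7, d=13, a=1
  k=2: m=6, d=2, a=6
  k=3: m=6, d=13, a=1
  k=4: m=7, d=1, a=14
d=1 and a=2a₀=14 at k=4, so the next step gives (m, d) = (7, 13) again — its k=1 value — and the period has length 4.

[7; 1, 6, 1, 14]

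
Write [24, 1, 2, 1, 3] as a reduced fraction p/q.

371/15

Fold from the inside: start with 3/1.
  1 + 1/3 = 4/3
  2 + 3/4 = 11/4
  1 + 4/11 = 15/11
  24 + 11/15 = 371/15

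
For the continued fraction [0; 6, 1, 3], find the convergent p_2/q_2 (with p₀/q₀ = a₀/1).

1/7

Using pₖ = aₖpₖ₋₁ + pₖ₋₂, qₖ = aₖqₖ₋₁ + qₖ₋₂ (with p₋₁=1, p₋₂=0, q₋₁=0, q₋₂=1):
  k=0: a=0, p=0, q=1
  k=1: a=6, p=1, q=6
  k=2: a=1, p=1, q=7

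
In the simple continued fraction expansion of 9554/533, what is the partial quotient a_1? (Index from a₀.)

1

9554 = 17·533 + 493   →  a_0 = 17
533 = 1·493 + 40   →  a_1 = 1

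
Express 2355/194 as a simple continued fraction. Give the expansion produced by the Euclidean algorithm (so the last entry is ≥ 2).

[12; 7, 5, 2, 2]

2355 = 12*194 + 27
194 = 7*27 + 5
27 = 5*5 + 2
5 = 2*2 + 1
2 = 2*1 + 0  (stop)
So 2355/194 = [12; 7, 5, 2, 2].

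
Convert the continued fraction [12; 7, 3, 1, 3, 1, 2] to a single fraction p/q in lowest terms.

Fold from the inside: start with 2/1.
  1 + 1/2 = 3/2
  3 + 2/3 = 11/3
  1 + 3/11 = 14/11
  3 + 11/14 = 53/14
  7 + 14/53 = 385/53
  12 + 53/385 = 4673/385

4673/385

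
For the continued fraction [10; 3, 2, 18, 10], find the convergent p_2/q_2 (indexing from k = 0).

72/7

Using pₖ = aₖpₖ₋₁ + pₖ₋₂, qₖ = aₖqₖ₋₁ + qₖ₋₂ (with p₋₁=1, p₋₂=0, q₋₁=0, q₋₂=1):
  k=0: a=10, p=10, q=1
  k=1: a=3, p=31, q=3
  k=2: a=2, p=72, q=7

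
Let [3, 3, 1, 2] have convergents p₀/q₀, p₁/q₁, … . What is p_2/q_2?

13/4

Using pₖ = aₖpₖ₋₁ + pₖ₋₂, qₖ = aₖqₖ₋₁ + qₖ₋₂ (with p₋₁=1, p₋₂=0, q₋₁=0, q₋₂=1):
  k=0: a=3, p=3, q=1
  k=1: a=3, p=10, q=3
  k=2: a=1, p=13, q=4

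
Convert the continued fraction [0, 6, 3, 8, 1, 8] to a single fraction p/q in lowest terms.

Using pₖ = aₖpₖ₋₁ + pₖ₋₂ and qₖ = aₖqₖ₋₁ + qₖ₋₂:
  k=0: a=0, p=0, q=1
  k=1: a=6, p=1, q=6
  k=2: a=3, p=3, q=19
  k=3: a=8, p=25, q=158
  k=4: a=1, p=28, q=177
  k=5: a=8, p=249, q=1574

249/1574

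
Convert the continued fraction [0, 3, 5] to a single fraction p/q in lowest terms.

5/16

Fold from the inside: start with 5/1.
  3 + 1/5 = 16/5
  0 + 5/16 = 5/16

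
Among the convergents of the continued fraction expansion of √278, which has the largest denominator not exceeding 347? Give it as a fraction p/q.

√278 = [16; 1, 2, 16, 2, 1, 32, …] (period length 6).
Convergents:
  p_0/q_0 = 16/1
  p_1/q_1 = 17/1
  p_2/q_2 = 50/3
  p_3/q_3 = 817/49
  p_4/q_4 = 1684/101
  p_5/q_5 = 2501/150
  p_6/q_6 = 81716/4901
q_5 = 150 ≤ 347 < 4901 = q_6, so the answer is 2501/150.

2501/150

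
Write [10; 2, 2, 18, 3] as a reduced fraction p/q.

2923/281

Using pₖ = aₖpₖ₋₁ + pₖ₋₂ and qₖ = aₖqₖ₋₁ + qₖ₋₂:
  k=0: a=10, p=10, q=1
  k=1: a=2, p=21, q=2
  k=2: a=2, p=52, q=5
  k=3: a=18, p=957, q=92
  k=4: a=3, p=2923, q=281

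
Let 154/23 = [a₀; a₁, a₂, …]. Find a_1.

154 = 6·23 + 16   →  a_0 = 6
23 = 1·16 + 7   →  a_1 = 1

1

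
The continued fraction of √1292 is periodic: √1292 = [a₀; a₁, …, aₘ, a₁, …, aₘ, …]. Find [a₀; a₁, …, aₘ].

a₀ = ⌊√1292⌋ = 35.

[35; 1, 16, 1, 70]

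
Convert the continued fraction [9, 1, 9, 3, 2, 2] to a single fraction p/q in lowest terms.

1733/175

Fold from the inside: start with 2/1.
  2 + 1/2 = 5/2
  3 + 2/5 = 17/5
  9 + 5/17 = 158/17
  1 + 17/158 = 175/158
  9 + 158/175 = 1733/175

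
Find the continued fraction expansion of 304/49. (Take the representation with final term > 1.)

304 = 6×49 + 10
49 = 4×10 + 9
10 = 1×9 + 1
9 = 9×1 + 0  (stop)
So 304/49 = [6; 4, 1, 9].

[6; 4, 1, 9]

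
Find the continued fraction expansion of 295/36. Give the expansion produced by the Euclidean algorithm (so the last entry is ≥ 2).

295 = 8·36 + 7
36 = 5·7 + 1
7 = 7·1 + 0  (stop)
So 295/36 = [8; 5, 7].

[8; 5, 7]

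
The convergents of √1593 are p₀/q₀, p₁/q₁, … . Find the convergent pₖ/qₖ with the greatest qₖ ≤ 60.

2275/57

√1593 = [39; 1, 10, 2, 2, 2, 10, 1, 78, …] (period length 8).
Convergents:
  p_0/q_0 = 39/1
  p_1/q_1 = 40/1
  p_2/q_2 = 439/11
  p_3/q_3 = 918/23
  p_4/q_4 = 2275/57
  p_5/q_5 = 5468/137
q_4 = 57 ≤ 60 < 137 = q_5, so the answer is 2275/57.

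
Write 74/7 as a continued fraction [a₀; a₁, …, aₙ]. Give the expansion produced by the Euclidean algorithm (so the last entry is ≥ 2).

74 = 10×7 + 4
7 = 1×4 + 3
4 = 1×3 + 1
3 = 3×1 + 0  (stop)
So 74/7 = [10; 1, 1, 3].

[10; 1, 1, 3]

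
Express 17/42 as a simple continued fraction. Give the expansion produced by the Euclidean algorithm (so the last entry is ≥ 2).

[0; 2, 2, 8]

17 = 0×42 + 17
42 = 2×17 + 8
17 = 2×8 + 1
8 = 8×1 + 0  (stop)
So 17/42 = [0; 2, 2, 8].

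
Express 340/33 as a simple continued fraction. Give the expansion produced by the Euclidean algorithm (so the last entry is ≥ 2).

[10; 3, 3, 3]

340 = 10·33 + 10
33 = 3·10 + 3
10 = 3·3 + 1
3 = 3·1 + 0  (stop)
So 340/33 = [10; 3, 3, 3].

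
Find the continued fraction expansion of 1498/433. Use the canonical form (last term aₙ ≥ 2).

[3; 2, 5, 1, 2, 5, 2]

1498 = 3×433 + 199
433 = 2×199 + 35
199 = 5×35 + 24
35 = 1×24 + 11
24 = 2×11 + 2
11 = 5×2 + 1
2 = 2×1 + 0  (stop)
So 1498/433 = [3; 2, 5, 1, 2, 5, 2].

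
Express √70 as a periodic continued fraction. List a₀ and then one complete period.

[8; 2, 1, 2, 1, 2, 16]

a₀ = ⌊√70⌋ = 8.
With m₀=0, d₀=1 and mₖ₊₁ = dₖaₖ − mₖ, dₖ₊₁ = (n − mₖ₊₁²)/dₖ, aₖ₊₁ = ⌊(a₀+mₖ₊₁)/dₖ₊₁⌋:
  k=1: m=8, d=6, a=2
  k=2: m=4, d=9, a=1
  k=3: m=5, d=5, a=2
  k=4: m=5, d=9, a=1
  k=5: m=4, d=6, a=2
  k=6: m=8, d=1, a=16
d=1 and a=2a₀=16 at k=6, so the next step gives (m, d) = (8, 6) again — its k=1 value — and the period has length 6.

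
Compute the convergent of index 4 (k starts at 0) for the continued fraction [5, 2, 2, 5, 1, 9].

Using pₖ = aₖpₖ₋₁ + pₖ₋₂, qₖ = aₖqₖ₋₁ + qₖ₋₂ (with p₋₁=1, p₋₂=0, q₋₁=0, q₋₂=1):
  k=0: a=5, p=5, q=1
  k=1: a=2, p=11, q=2
  k=2: a=2, p=27, q=5
  k=3: a=5, p=146, q=27
  k=4: a=1, p=173, q=32

173/32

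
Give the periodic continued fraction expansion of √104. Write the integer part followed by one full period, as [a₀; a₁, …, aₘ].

[10; 5, 20]

a₀ = ⌊√104⌋ = 10.
With m₀=0, d₀=1 and mₖ₊₁ = dₖaₖ − mₖ, dₖ₊₁ = (n − mₖ₊₁²)/dₖ, aₖ₊₁ = ⌊(a₀+mₖ₊₁)/dₖ₊₁⌋:
  k=1: m=10, d=4, a=5
  k=2: m=10, d=1, a=20
d=1 and a=2a₀=20 at k=2, so the next step gives (m, d) = (10, 4) again — its k=1 value — and the period has length 2.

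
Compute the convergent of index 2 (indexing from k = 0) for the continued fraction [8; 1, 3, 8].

35/4

Using pₖ = aₖpₖ₋₁ + pₖ₋₂, qₖ = aₖqₖ₋₁ + qₖ₋₂ (with p₋₁=1, p₋₂=0, q₋₁=0, q₋₂=1):
  k=0: a=8, p=8, q=1
  k=1: a=1, p=9, q=1
  k=2: a=3, p=35, q=4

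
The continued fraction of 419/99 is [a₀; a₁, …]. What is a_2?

419 = 4·99 + 23   →  a_0 = 4
99 = 4·23 + 7   →  a_1 = 4
23 = 3·7 + 2   →  a_2 = 3

3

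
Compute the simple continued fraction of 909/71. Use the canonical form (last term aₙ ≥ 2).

909 = 12·71 + 57
71 = 1·57 + 14
57 = 4·14 + 1
14 = 14·1 + 0  (stop)
So 909/71 = [12; 1, 4, 14].

[12; 1, 4, 14]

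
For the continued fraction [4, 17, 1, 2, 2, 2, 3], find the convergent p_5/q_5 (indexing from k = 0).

Using pₖ = aₖpₖ₋₁ + pₖ₋₂, qₖ = aₖqₖ₋₁ + qₖ₋₂ (with p₋₁=1, p₋₂=0, q₋₁=0, q₋₂=1):
  k=0: a=4, p=4, q=1
  k=1: a=17, p=69, q=17
  k=2: a=1, p=73, q=18
  k=3: a=2, p=215, q=53
  k=4: a=2, p=503, q=124
  k=5: a=2, p=1221, q=301

1221/301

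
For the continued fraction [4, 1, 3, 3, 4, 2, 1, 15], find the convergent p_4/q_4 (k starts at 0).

267/56

Using pₖ = aₖpₖ₋₁ + pₖ₋₂, qₖ = aₖqₖ₋₁ + qₖ₋₂ (with p₋₁=1, p₋₂=0, q₋₁=0, q₋₂=1):
  k=0: a=4, p=4, q=1
  k=1: a=1, p=5, q=1
  k=2: a=3, p=19, q=4
  k=3: a=3, p=62, q=13
  k=4: a=4, p=267, q=56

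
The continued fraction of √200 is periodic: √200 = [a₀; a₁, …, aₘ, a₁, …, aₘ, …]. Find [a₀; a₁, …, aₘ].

a₀ = ⌊√200⌋ = 14.
With m₀=0, d₀=1 and mₖ₊₁ = dₖaₖ − mₖ, dₖ₊₁ = (n − mₖ₊₁²)/dₖ, aₖ₊₁ = ⌊(a₀+mₖ₊₁)/dₖ₊₁⌋:
  k=1: m=14, d=4, a=7
  k=2: m=14, d=1, a=28
d=1 and a=2a₀=28 at k=2, so the next step gives (m, d) = (14, 4) again — its k=1 value — and the period has length 2.

[14; 7, 28]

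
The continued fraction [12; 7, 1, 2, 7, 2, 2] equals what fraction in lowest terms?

Fold from the inside: start with 2/1.
  2 + 1/2 = 5/2
  7 + 2/5 = 37/5
  2 + 5/37 = 79/37
  1 + 37/79 = 116/79
  7 + 79/116 = 891/116
  12 + 116/891 = 10808/891

10808/891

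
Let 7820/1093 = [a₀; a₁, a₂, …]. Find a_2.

2

7820 = 7·1093 + 169   →  a_0 = 7
1093 = 6·169 + 79   →  a_1 = 6
169 = 2·79 + 11   →  a_2 = 2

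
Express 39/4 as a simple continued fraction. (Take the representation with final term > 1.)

[9; 1, 3]

39 = 9*4 + 3
4 = 1*3 + 1
3 = 3*1 + 0  (stop)
So 39/4 = [9; 1, 3].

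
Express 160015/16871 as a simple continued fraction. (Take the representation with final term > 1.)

160015 = 9·16871 + 8176
16871 = 2·8176 + 519
8176 = 15·519 + 391
519 = 1·391 + 128
391 = 3·128 + 7
128 = 18·7 + 2
7 = 3·2 + 1
2 = 2·1 + 0  (stop)
So 160015/16871 = [9; 2, 15, 1, 3, 18, 3, 2].

[9; 2, 15, 1, 3, 18, 3, 2]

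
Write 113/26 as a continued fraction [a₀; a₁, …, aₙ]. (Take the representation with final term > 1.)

113 = 4×26 + 9
26 = 2×9 + 8
9 = 1×8 + 1
8 = 8×1 + 0  (stop)
So 113/26 = [4; 2, 1, 8].

[4; 2, 1, 8]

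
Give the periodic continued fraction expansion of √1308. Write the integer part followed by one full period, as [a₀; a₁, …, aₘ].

a₀ = ⌊√1308⌋ = 36.
With m₀=0, d₀=1 and mₖ₊₁ = dₖaₖ − mₖ, dₖ₊₁ = (n − mₖ₊₁²)/dₖ, aₖ₊₁ = ⌊(a₀+mₖ₊₁)/dₖ₊₁⌋:
  k=1: m=36, d=12, a=6
  k=2: m=36, d=1, a=72
d=1 and a=2a₀=72 at k=2, so the next step gives (m, d) = (36, 12) again — its k=1 value — and the period has length 2.

[36; 6, 72]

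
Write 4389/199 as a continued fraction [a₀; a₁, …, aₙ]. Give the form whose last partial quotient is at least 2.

[22; 18, 11]

4389 = 22×199 + 11
199 = 18×11 + 1
11 = 11×1 + 0  (stop)
So 4389/199 = [22; 18, 11].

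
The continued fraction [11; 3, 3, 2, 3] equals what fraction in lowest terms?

Fold from the inside: start with 3/1.
  2 + 1/3 = 7/3
  3 + 3/7 = 24/7
  3 + 7/24 = 79/24
  11 + 24/79 = 893/79

893/79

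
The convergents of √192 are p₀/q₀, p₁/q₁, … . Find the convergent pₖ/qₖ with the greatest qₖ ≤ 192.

2605/188

√192 = [13; 1, 5, 1, 26, …] (period length 4).
Convergents:
  p_0/q_0 = 13/1
  p_1/q_1 = 14/1
  p_2/q_2 = 83/6
  p_3/q_3 = 97/7
  p_4/q_4 = 2605/188
  p_5/q_5 = 2702/195
q_4 = 188 ≤ 192 < 195 = q_5, so the answer is 2605/188.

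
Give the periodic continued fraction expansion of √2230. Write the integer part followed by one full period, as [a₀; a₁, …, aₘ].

a₀ = ⌊√2230⌋ = 47.
With m₀=0, d₀=1 and mₖ₊₁ = dₖaₖ − mₖ, dₖ₊₁ = (n − mₖ₊₁²)/dₖ, aₖ₊₁ = ⌊(a₀+mₖ₊₁)/dₖ₊₁⌋:
  k=1: m=47, d=21, a=4
  k=2: m=37, d=41, a=2
  k=3: m=45, d=5, a=18
  k=4: m=45, d=41, a=2
  k=5: m=37, d=21, a=4
  k=6: m=47, d=1, a=94
d=1 and a=2a₀=94 at k=6, so the next step gives (m, d) = (47, 21) again — its k=1 value — and the period has length 6.

[47; 4, 2, 18, 2, 4, 94]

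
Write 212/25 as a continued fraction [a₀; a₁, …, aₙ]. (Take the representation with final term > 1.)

[8; 2, 12]

212 = 8·25 + 12
25 = 2·12 + 1
12 = 12·1 + 0  (stop)
So 212/25 = [8; 2, 12].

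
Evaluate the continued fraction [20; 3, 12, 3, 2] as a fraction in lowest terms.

Fold from the inside: start with 2/1.
  3 + 1/2 = 7/2
  12 + 2/7 = 86/7
  3 + 7/86 = 265/86
  20 + 86/265 = 5386/265

5386/265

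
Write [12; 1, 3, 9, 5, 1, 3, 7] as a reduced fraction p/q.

80303/6295

Using pₖ = aₖpₖ₋₁ + pₖ₋₂ and qₖ = aₖqₖ₋₁ + qₖ₋₂:
  k=0: a=12, p=12, q=1
  k=1: a=1, p=13, q=1
  k=2: a=3, p=51, q=4
  k=3: a=9, p=472, q=37
  k=4: a=5, p=2411, q=189
  k=5: a=1, p=2883, q=226
  k=6: a=3, p=11060, q=867
  k=7: a=7, p=80303, q=6295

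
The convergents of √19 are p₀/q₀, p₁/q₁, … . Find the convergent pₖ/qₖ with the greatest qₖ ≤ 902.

3012/691

√19 = [4; 2, 1, 3, 1, 2, 8, …] (period length 6).
Convergents:
  p_0/q_0 = 4/1
  p_1/q_1 = 9/2
  p_2/q_2 = 13/3
  p_3/q_3 = 48/11
  p_4/q_4 = 61/14
  p_5/q_5 = 170/39
  p_6/q_6 = 1421/326
  p_7/q_7 = 3012/691
  p_8/q_8 = 4433/1017
q_7 = 691 ≤ 902 < 1017 = q_8, so the answer is 3012/691.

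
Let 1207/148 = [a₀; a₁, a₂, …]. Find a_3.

1207 = 8·148 + 23   →  a_0 = 8
148 = 6·23 + 10   →  a_1 = 6
23 = 2·10 + 3   →  a_2 = 2
10 = 3·3 + 1   →  a_3 = 3

3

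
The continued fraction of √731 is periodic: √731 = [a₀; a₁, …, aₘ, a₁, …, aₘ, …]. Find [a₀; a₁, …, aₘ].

[27; 27, 54]

a₀ = ⌊√731⌋ = 27.
With m₀=0, d₀=1 and mₖ₊₁ = dₖaₖ − mₖ, dₖ₊₁ = (n − mₖ₊₁²)/dₖ, aₖ₊₁ = ⌊(a₀+mₖ₊₁)/dₖ₊₁⌋:
  k=1: m=27, d=2, a=27
  k=2: m=27, d=1, a=54
d=1 and a=2a₀=54 at k=2, so the next step gives (m, d) = (27, 2) again — its k=1 value — and the period has length 2.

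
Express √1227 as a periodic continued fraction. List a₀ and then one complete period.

a₀ = ⌊√1227⌋ = 35.
With m₀=0, d₀=1 and mₖ₊₁ = dₖaₖ − mₖ, dₖ₊₁ = (n − mₖ₊₁²)/dₖ, aₖ₊₁ = ⌊(a₀+mₖ₊₁)/dₖ₊₁⌋:
  k=1: m=35, d=2, a=35
  k=2: m=35, d=1, a=70
d=1 and a=2a₀=70 at k=2, so the next step gives (m, d) = (35, 2) again — its k=1 value — and the period has length 2.

[35; 35, 70]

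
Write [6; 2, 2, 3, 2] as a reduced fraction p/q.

250/39

Fold from the inside: start with 2/1.
  3 + 1/2 = 7/2
  2 + 2/7 = 16/7
  2 + 7/16 = 39/16
  6 + 16/39 = 250/39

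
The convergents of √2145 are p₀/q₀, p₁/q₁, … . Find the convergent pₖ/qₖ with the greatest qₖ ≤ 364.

8846/191

√2145 = [46; 3, 5, 2, 5, 3, 92, …] (period length 6).
Convergents:
  p_0/q_0 = 46/1
  p_1/q_1 = 139/3
  p_2/q_2 = 741/16
  p_3/q_3 = 1621/35
  p_4/q_4 = 8846/191
  p_5/q_5 = 28159/608
q_4 = 191 ≤ 364 < 608 = q_5, so the answer is 8846/191.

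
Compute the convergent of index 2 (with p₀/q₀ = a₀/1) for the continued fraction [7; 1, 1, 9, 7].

15/2

Using pₖ = aₖpₖ₋₁ + pₖ₋₂, qₖ = aₖqₖ₋₁ + qₖ₋₂ (with p₋₁=1, p₋₂=0, q₋₁=0, q₋₂=1):
  k=0: a=7, p=7, q=1
  k=1: a=1, p=8, q=1
  k=2: a=1, p=15, q=2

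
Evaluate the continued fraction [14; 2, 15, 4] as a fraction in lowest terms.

Fold from the inside: start with 4/1.
  15 + 1/4 = 61/4
  2 + 4/61 = 126/61
  14 + 61/126 = 1825/126

1825/126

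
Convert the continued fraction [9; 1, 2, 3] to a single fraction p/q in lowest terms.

Using pₖ = aₖpₖ₋₁ + pₖ₋₂ and qₖ = aₖqₖ₋₁ + qₖ₋₂:
  k=0: a=9, p=9, q=1
  k=1: a=1, p=10, q=1
  k=2: a=2, p=29, q=3
  k=3: a=3, p=97, q=10

97/10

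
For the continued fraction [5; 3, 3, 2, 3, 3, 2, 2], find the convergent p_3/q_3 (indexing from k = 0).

Using pₖ = aₖpₖ₋₁ + pₖ₋₂, qₖ = aₖqₖ₋₁ + qₖ₋₂ (with p₋₁=1, p₋₂=0, q₋₁=0, q₋₂=1):
  k=0: a=5, p=5, q=1
  k=1: a=3, p=16, q=3
  k=2: a=3, p=53, q=10
  k=3: a=2, p=122, q=23

122/23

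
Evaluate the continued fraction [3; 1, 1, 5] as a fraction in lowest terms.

Fold from the inside: start with 5/1.
  1 + 1/5 = 6/5
  1 + 5/6 = 11/6
  3 + 6/11 = 39/11

39/11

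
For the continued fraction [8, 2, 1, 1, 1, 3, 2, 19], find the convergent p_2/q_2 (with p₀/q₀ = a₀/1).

Using pₖ = aₖpₖ₋₁ + pₖ₋₂, qₖ = aₖqₖ₋₁ + qₖ₋₂ (with p₋₁=1, p₋₂=0, q₋₁=0, q₋₂=1):
  k=0: a=8, p=8, q=1
  k=1: a=2, p=17, q=2
  k=2: a=1, p=25, q=3

25/3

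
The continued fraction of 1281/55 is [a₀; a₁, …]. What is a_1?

3

1281 = 23·55 + 16   →  a_0 = 23
55 = 3·16 + 7   →  a_1 = 3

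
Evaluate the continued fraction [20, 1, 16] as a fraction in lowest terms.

Using pₖ = aₖpₖ₋₁ + pₖ₋₂ and qₖ = aₖqₖ₋₁ + qₖ₋₂:
  k=0: a=20, p=20, q=1
  k=1: a=1, p=21, q=1
  k=2: a=16, p=356, q=17

356/17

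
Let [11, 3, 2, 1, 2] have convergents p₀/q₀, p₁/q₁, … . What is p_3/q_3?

113/10

Using pₖ = aₖpₖ₋₁ + pₖ₋₂, qₖ = aₖqₖ₋₁ + qₖ₋₂ (with p₋₁=1, p₋₂=0, q₋₁=0, q₋₂=1):
  k=0: a=11, p=11, q=1
  k=1: a=3, p=34, q=3
  k=2: a=2, p=79, q=7
  k=3: a=1, p=113, q=10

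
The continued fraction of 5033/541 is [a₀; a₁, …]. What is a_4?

1

5033 = 9·541 + 164   →  a_0 = 9
541 = 3·164 + 49   →  a_1 = 3
164 = 3·49 + 17   →  a_2 = 3
49 = 2·17 + 15   →  a_3 = 2
17 = 1·15 + 2   →  a_4 = 1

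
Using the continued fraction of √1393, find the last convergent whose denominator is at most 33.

√1393 = [37; 3, 10, 3, 74, …] (period length 4).
Convergents:
  p_0/q_0 = 37/1
  p_1/q_1 = 112/3
  p_2/q_2 = 1157/31
  p_3/q_3 = 3583/96
q_2 = 31 ≤ 33 < 96 = q_3, so the answer is 1157/31.

1157/31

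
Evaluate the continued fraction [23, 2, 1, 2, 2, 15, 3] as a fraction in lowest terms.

20985/898

Fold from the inside: start with 3/1.
  15 + 1/3 = 46/3
  2 + 3/46 = 95/46
  2 + 46/95 = 236/95
  1 + 95/236 = 331/236
  2 + 236/331 = 898/331
  23 + 331/898 = 20985/898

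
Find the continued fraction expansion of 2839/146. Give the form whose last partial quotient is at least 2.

[19; 2, 4, 16]

2839 = 19*146 + 65
146 = 2*65 + 16
65 = 4*16 + 1
16 = 16*1 + 0  (stop)
So 2839/146 = [19; 2, 4, 16].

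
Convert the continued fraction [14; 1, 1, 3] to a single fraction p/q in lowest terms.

Fold from the inside: start with 3/1.
  1 + 1/3 = 4/3
  1 + 3/4 = 7/4
  14 + 4/7 = 102/7

102/7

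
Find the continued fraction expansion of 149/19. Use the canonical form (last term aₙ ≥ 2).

[7; 1, 5, 3]

149 = 7*19 + 16
19 = 1*16 + 3
16 = 5*3 + 1
3 = 3*1 + 0  (stop)
So 149/19 = [7; 1, 5, 3].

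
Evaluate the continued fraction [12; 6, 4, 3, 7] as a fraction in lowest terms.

7199/592

Fold from the inside: start with 7/1.
  3 + 1/7 = 22/7
  4 + 7/22 = 95/22
  6 + 22/95 = 592/95
  12 + 95/592 = 7199/592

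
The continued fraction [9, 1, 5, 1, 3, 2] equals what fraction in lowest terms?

601/61

Fold from the inside: start with 2/1.
  3 + 1/2 = 7/2
  1 + 2/7 = 9/7
  5 + 7/9 = 52/9
  1 + 9/52 = 61/52
  9 + 52/61 = 601/61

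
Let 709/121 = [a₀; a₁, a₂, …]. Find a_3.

709 = 5·121 + 104   →  a_0 = 5
121 = 1·104 + 17   →  a_1 = 1
104 = 6·17 + 2   →  a_2 = 6
17 = 8·2 + 1   →  a_3 = 8

8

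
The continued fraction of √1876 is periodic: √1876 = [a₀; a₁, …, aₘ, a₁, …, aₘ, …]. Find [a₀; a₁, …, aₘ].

[43; 3, 5, 12, 5, 3, 86]

a₀ = ⌊√1876⌋ = 43.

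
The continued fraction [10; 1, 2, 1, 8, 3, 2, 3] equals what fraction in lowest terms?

Fold from the inside: start with 3/1.
  2 + 1/3 = 7/3
  3 + 3/7 = 24/7
  8 + 7/24 = 199/24
  1 + 24/199 = 223/199
  2 + 199/223 = 645/223
  1 + 223/645 = 868/645
  10 + 645/868 = 9325/868

9325/868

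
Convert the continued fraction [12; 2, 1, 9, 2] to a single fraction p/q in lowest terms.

753/61

Fold from the inside: start with 2/1.
  9 + 1/2 = 19/2
  1 + 2/19 = 21/19
  2 + 19/21 = 61/21
  12 + 21/61 = 753/61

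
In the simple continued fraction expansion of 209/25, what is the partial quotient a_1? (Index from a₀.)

209 = 8·25 + 9   →  a_0 = 8
25 = 2·9 + 7   →  a_1 = 2

2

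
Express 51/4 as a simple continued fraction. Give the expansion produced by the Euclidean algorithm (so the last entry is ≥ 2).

51 = 12·4 + 3
4 = 1·3 + 1
3 = 3·1 + 0  (stop)
So 51/4 = [12; 1, 3].

[12; 1, 3]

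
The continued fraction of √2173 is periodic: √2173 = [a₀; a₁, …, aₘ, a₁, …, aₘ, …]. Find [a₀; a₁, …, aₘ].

a₀ = ⌊√2173⌋ = 46.
With m₀=0, d₀=1 and mₖ₊₁ = dₖaₖ − mₖ, dₖ₊₁ = (n − mₖ₊₁²)/dₖ, aₖ₊₁ = ⌊(a₀+mₖ₊₁)/dₖ₊₁⌋:
  k=1: m=46, d=57, a=1
  k=2: m=11, d=36, a=1
  k=3: m=25, d=43, a=1
  k=4: m=18, d=43, a=1
  k=5: m=25, d=36, a=1
  k=6: m=11, d=57, a=1
  k=7: m=46, d=1, a=92
d=1 and a=2a₀=92 at k=7, so the next step gives (m, d) = (46, 57) again — its k=1 value — and the period has length 7.

[46; 1, 1, 1, 1, 1, 1, 92]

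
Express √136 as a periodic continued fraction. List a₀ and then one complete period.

a₀ = ⌊√136⌋ = 11.
With m₀=0, d₀=1 and mₖ₊₁ = dₖaₖ − mₖ, dₖ₊₁ = (n − mₖ₊₁²)/dₖ, aₖ₊₁ = ⌊(a₀+mₖ₊₁)/dₖ₊₁⌋:
  k=1: m=11, d=15, a=1
  k=2: m=4, d=8, a=1
  k=3: m=4, d=15, a=1
  k=4: m=11, d=1, a=22
d=1 and a=2a₀=22 at k=4, so the next step gives (m, d) = (11, 15) again — its k=1 value — and the period has length 4.

[11; 1, 1, 1, 22]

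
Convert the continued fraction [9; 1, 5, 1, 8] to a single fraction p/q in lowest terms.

Using pₖ = aₖpₖ₋₁ + pₖ₋₂ and qₖ = aₖqₖ₋₁ + qₖ₋₂:
  k=0: a=9, p=9, q=1
  k=1: a=1, p=10, q=1
  k=2: a=5, p=59, q=6
  k=3: a=1, p=69, q=7
  k=4: a=8, p=611, q=62

611/62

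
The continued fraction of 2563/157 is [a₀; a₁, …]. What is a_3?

2563 = 16·157 + 51   →  a_0 = 16
157 = 3·51 + 4   →  a_1 = 3
51 = 12·4 + 3   →  a_2 = 12
4 = 1·3 + 1   →  a_3 = 1

1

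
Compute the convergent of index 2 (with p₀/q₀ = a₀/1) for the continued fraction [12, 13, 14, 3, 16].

2210/183

Using pₖ = aₖpₖ₋₁ + pₖ₋₂, qₖ = aₖqₖ₋₁ + qₖ₋₂ (with p₋₁=1, p₋₂=0, q₋₁=0, q₋₂=1):
  k=0: a=12, p=12, q=1
  k=1: a=13, p=157, q=13
  k=2: a=14, p=2210, q=183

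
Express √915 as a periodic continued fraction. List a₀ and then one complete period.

[30; 4, 60]

a₀ = ⌊√915⌋ = 30.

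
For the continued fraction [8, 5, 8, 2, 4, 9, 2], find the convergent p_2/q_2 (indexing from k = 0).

336/41

Using pₖ = aₖpₖ₋₁ + pₖ₋₂, qₖ = aₖqₖ₋₁ + qₖ₋₂ (with p₋₁=1, p₋₂=0, q₋₁=0, q₋₂=1):
  k=0: a=8, p=8, q=1
  k=1: a=5, p=41, q=5
  k=2: a=8, p=336, q=41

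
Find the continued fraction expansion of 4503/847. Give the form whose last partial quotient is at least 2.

[5; 3, 6, 4, 3, 3]

4503 = 5×847 + 268
847 = 3×268 + 43
268 = 6×43 + 10
43 = 4×10 + 3
10 = 3×3 + 1
3 = 3×1 + 0  (stop)
So 4503/847 = [5; 3, 6, 4, 3, 3].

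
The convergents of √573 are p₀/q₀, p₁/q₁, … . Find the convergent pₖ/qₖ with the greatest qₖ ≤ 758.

17977/751

√573 = [23; 1, 14, 1, 46, …] (period length 4).
Convergents:
  p_0/q_0 = 23/1
  p_1/q_1 = 24/1
  p_2/q_2 = 359/15
  p_3/q_3 = 383/16
  p_4/q_4 = 17977/751
  p_5/q_5 = 18360/767
q_4 = 751 ≤ 758 < 767 = q_5, so the answer is 17977/751.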